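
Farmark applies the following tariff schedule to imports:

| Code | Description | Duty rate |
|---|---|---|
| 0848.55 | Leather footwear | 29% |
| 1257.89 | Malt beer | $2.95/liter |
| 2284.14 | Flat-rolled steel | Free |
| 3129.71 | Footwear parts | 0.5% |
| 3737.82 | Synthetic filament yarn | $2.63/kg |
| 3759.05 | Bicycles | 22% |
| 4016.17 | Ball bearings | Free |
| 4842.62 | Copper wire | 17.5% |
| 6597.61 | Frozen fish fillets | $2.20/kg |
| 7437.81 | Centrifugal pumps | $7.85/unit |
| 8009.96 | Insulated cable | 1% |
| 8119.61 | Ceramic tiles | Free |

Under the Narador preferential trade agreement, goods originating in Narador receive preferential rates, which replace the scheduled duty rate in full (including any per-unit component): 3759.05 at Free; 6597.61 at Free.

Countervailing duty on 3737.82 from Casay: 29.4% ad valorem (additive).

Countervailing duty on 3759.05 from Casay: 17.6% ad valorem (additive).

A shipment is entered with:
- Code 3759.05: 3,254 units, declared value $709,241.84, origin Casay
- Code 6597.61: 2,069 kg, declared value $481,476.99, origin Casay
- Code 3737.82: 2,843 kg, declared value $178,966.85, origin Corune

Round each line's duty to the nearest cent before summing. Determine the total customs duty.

Line 1 (3759.05, Casay, 3,254 units, $709,241.84):
Base rate for 3759.05 is 22%.
3759.05 has an FTA preferential rate, but origin Casay is not Narador; base rate stands.
Additional duty on 3759.05 from Casay: +17.6%. Applied ad valorem rate: 22% + 17.6% = 39.6%.
Duty = $709,241.84 × 39.6% = $280,859.77.
Line 2 (6597.61, Casay, 2,069 kg, $481,476.99):
Base rate for 6597.61 is $2.20/kg.
6597.61 has an FTA preferential rate, but origin Casay is not Narador; base rate stands.
Duty = 2,069 × $2.20 = $4,551.80.
Line 3 (3737.82, Corune, 2,843 kg, $178,966.85):
Base rate for 3737.82 is $2.63/kg.
The additional-duty order on 3737.82 targets Casay, not Corune; it does not apply.
Duty = 2,843 × $2.63 = $7,477.09.
Total = $280,859.77 + $4,551.80 + $7,477.09 = $292,888.66.

$292,888.66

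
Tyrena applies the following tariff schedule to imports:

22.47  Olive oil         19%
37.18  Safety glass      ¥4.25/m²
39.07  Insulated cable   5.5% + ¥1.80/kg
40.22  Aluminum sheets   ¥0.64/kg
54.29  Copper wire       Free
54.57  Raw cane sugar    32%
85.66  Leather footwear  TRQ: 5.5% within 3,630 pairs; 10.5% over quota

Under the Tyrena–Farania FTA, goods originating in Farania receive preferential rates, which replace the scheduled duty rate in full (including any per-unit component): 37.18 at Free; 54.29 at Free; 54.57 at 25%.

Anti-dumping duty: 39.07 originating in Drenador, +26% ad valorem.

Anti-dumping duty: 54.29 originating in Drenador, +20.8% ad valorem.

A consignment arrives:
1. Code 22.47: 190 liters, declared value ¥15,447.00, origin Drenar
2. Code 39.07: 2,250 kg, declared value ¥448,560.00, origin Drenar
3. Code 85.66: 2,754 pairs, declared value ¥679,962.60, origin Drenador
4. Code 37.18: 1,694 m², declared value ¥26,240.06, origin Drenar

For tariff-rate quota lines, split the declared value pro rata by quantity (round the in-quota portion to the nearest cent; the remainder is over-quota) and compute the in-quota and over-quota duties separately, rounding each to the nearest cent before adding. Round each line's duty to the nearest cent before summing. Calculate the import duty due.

¥76,253.17

Line 1 (22.47, Drenar, 190 liters, ¥15,447.00):
Base rate for 22.47 is 19%.
Duty = ¥15,447.00 × 19% = ¥2,934.93.
Line 2 (39.07, Drenar, 2,250 kg, ¥448,560.00):
Base rate for 39.07 is 5.5% + ¥1.80/kg.
The additional-duty order on 39.07 targets Drenador, not Drenar; it does not apply.
Duty = ¥448,560.00 × 5.5% + 2,250 × ¥1.80 = ¥28,720.80.
Line 3 (85.66, Drenador, 2,754 pairs, ¥679,962.60):
Code 85.66 is under a tariff-rate quota (threshold 3,630 pairs). Quantity 2,754 pairs is within the quota, so the in-quota rate 5.5% applies to the full value.
Duty = ¥679,962.60 × 5.5% = ¥37,397.94.
Line 4 (37.18, Drenar, 1,694 m², ¥26,240.06):
Base rate for 37.18 is ¥4.25/m².
37.18 has an FTA preferential rate, but origin Drenar is not Farania; base rate stands.
Duty = 1,694 × ¥4.25 = ¥7,199.50.
Total = ¥2,934.93 + ¥28,720.80 + ¥37,397.94 + ¥7,199.50 = ¥76,253.17.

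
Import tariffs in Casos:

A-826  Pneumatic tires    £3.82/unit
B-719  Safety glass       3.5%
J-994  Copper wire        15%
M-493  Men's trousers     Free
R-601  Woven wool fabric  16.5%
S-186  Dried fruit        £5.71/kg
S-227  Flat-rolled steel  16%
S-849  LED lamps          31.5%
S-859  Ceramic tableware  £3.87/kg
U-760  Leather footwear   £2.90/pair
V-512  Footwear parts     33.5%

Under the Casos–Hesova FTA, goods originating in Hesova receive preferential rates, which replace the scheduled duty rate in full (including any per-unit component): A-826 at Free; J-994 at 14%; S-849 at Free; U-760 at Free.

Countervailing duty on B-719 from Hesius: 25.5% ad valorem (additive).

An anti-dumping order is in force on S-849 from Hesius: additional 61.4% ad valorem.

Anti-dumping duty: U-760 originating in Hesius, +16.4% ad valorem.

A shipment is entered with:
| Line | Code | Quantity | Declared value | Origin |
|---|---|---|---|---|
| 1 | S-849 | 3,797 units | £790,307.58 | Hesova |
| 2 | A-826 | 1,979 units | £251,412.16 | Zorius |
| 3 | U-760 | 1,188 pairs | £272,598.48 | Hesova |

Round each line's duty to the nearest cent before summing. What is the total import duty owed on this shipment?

Line 1 (S-849, Hesova, 3,797 units, £790,307.58):
Base rate for S-849 is 31.5%.
Origin Hesova qualifies under the Casos–Hesova agreement and S-849 is covered: preferential rate Free applies instead.
The additional-duty order on S-849 targets Hesius, not Hesova; it does not apply.
Duty = £790,307.58 × 0% = £0.00.
Line 2 (A-826, Zorius, 1,979 units, £251,412.16):
Base rate for A-826 is £3.82/unit.
A-826 has an FTA preferential rate, but origin Zorius is not Hesova; base rate stands.
Duty = 1,979 × £3.82 = £7,559.78.
Line 3 (U-760, Hesova, 1,188 pairs, £272,598.48):
Base rate for U-760 is £2.90/pair.
Origin Hesova qualifies under the Casos–Hesova agreement and U-760 is covered: preferential rate Free applies instead.
The additional-duty order on U-760 targets Hesius, not Hesova; it does not apply.
Duty = £272,598.48 × 0% = £0.00.
Total = £0.00 + £7,559.78 + £0.00 = £7,559.78.

£7,559.78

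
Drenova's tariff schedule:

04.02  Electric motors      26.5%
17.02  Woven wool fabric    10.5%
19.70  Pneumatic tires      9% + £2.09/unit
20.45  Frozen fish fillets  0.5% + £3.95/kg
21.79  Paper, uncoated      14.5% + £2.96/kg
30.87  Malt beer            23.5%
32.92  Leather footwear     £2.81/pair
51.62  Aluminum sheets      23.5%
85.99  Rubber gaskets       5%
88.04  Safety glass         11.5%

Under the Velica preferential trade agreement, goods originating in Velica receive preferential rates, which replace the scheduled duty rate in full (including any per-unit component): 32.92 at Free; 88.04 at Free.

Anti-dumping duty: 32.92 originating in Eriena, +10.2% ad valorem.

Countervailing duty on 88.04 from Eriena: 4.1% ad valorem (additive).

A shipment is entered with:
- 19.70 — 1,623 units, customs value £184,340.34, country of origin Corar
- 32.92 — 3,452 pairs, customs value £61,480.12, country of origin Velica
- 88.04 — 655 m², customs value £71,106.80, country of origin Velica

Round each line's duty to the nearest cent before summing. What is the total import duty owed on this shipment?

£19,982.70

Line 1 (19.70, Corar, 1,623 units, £184,340.34):
Base rate for 19.70 is 9% + £2.09/unit.
Duty = £184,340.34 × 9% + 1,623 × £2.09 = £19,982.70.
Line 2 (32.92, Velica, 3,452 pairs, £61,480.12):
Base rate for 32.92 is £2.81/pair.
Origin Velica qualifies under the Drenova–Velica agreement and 32.92 is covered: preferential rate Free applies instead.
The additional-duty order on 32.92 targets Eriena, not Velica; it does not apply.
Duty = £61,480.12 × 0% = £0.00.
Line 3 (88.04, Velica, 655 m², £71,106.80):
Base rate for 88.04 is 11.5%.
Origin Velica qualifies under the Drenova–Velica agreement and 88.04 is covered: preferential rate Free applies instead.
The additional-duty order on 88.04 targets Eriena, not Velica; it does not apply.
Duty = £71,106.80 × 0% = £0.00.
Total = £19,982.70 + £0.00 + £0.00 = £19,982.70.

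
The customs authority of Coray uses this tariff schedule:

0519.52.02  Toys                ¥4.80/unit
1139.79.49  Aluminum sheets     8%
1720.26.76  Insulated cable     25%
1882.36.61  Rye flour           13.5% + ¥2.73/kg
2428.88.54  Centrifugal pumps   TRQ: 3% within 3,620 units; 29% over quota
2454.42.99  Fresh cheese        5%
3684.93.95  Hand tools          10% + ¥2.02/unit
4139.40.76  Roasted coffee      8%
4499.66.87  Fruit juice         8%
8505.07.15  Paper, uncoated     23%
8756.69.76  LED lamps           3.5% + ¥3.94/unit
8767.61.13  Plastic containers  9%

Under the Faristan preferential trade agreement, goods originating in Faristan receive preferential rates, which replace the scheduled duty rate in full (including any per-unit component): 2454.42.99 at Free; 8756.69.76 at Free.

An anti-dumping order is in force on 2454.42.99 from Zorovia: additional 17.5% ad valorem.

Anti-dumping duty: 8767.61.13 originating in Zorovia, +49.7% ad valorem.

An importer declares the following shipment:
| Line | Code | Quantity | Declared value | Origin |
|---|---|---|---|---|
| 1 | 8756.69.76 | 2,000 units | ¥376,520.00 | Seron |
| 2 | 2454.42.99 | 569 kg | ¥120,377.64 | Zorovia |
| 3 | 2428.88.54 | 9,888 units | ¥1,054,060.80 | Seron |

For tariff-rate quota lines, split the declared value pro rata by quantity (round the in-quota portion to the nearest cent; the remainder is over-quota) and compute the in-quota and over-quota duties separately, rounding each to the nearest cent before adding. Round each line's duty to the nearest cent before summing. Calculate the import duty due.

Line 1 (8756.69.76, Seron, 2,000 units, ¥376,520.00):
Base rate for 8756.69.76 is 3.5% + ¥3.94/unit.
8756.69.76 has an FTA preferential rate, but origin Seron is not Faristan; base rate stands.
Duty = ¥376,520.00 × 3.5% + 2,000 × ¥3.94 = ¥21,058.20.
Line 2 (2454.42.99, Zorovia, 569 kg, ¥120,377.64):
Base rate for 2454.42.99 is 5%.
2454.42.99 has an FTA preferential rate, but origin Zorovia is not Faristan; base rate stands.
Additional duty on 2454.42.99 from Zorovia: +17.5%. Applied ad valorem rate: 5% + 17.5% = 22.5%.
Duty = ¥120,377.64 × 22.5% = ¥27,084.97.
Line 3 (2428.88.54, Seron, 9,888 units, ¥1,054,060.80):
Code 2428.88.54 is under a tariff-rate quota (threshold 3,620 units). In-quota: 3,620 units at 3%; over-quota: 6,268 units at 29%.
Pro-rata value split: in-quota = ¥1,054,060.80 × 3,620/9,888 = ¥385,892.00; over-quota = ¥1,054,060.80 − ¥385,892.00 = ¥668,168.80.
In-quota duty = ¥385,892.00 × 3% = ¥11,576.76. Over-quota duty = ¥668,168.80 × 29% = ¥193,768.95.
Line duty = ¥11,576.76 + ¥193,768.95 = ¥205,345.71.
Total = ¥21,058.20 + ¥27,084.97 + ¥205,345.71 = ¥253,488.88.

¥253,488.88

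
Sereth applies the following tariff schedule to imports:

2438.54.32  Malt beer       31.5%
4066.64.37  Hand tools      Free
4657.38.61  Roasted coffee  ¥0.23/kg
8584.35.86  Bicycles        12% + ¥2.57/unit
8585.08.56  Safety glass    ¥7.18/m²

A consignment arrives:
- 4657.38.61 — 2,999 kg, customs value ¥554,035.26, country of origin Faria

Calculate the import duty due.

¥689.77

Line 1 (4657.38.61, Faria, 2,999 kg, ¥554,035.26):
Base rate for 4657.38.61 is ¥0.23/kg.
Duty = 2,999 × ¥0.23 = ¥689.77.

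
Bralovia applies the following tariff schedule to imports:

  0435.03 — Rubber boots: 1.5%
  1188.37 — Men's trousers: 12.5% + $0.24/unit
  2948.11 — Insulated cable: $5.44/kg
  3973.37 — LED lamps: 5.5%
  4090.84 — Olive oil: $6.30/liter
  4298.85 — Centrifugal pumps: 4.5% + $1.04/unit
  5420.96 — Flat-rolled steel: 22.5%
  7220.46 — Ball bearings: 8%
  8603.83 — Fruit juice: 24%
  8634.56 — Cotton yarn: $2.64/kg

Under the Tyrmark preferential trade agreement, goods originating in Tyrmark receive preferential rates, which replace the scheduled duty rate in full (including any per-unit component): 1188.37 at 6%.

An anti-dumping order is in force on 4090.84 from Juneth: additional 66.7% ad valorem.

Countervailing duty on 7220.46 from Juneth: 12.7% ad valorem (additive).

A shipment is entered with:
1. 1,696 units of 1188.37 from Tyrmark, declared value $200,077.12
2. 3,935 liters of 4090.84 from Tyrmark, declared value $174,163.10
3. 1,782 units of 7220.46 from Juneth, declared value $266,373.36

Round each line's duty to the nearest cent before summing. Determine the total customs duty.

Line 1 (1188.37, Tyrmark, 1,696 units, $200,077.12):
Base rate for 1188.37 is 12.5% + $0.24/unit.
Origin Tyrmark qualifies under the Bralovia–Tyrmark agreement and 1188.37 is covered: preferential rate 6% applies instead.
Duty = $200,077.12 × 6% = $12,004.63.
Line 2 (4090.84, Tyrmark, 3,935 liters, $174,163.10):
Base rate for 4090.84 is $6.30/liter.
Origin Tyrmark is the FTA partner but 4090.84 is not on the preference list; base rate stands.
The additional-duty order on 4090.84 targets Juneth, not Tyrmark; it does not apply.
Duty = 3,935 × $6.30 = $24,790.50.
Line 3 (7220.46, Juneth, 1,782 units, $266,373.36):
Base rate for 7220.46 is 8%.
Additional duty on 7220.46 from Juneth: +12.7%. Applied ad valorem rate: 8% + 12.7% = 20.7%.
Duty = $266,373.36 × 20.7% = $55,139.29.
Total = $12,004.63 + $24,790.50 + $55,139.29 = $91,934.42.

$91,934.42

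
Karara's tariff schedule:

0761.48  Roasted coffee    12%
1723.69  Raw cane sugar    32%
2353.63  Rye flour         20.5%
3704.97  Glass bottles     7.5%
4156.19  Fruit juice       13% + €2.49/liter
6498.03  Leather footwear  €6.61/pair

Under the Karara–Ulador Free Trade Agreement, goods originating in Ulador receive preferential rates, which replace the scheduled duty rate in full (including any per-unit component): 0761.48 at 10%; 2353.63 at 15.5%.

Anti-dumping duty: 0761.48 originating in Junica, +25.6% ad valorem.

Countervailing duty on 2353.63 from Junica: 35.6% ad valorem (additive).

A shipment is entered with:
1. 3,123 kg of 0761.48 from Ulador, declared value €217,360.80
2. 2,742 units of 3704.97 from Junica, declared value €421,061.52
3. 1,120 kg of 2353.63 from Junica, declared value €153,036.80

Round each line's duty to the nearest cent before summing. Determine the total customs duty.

€139,169.33

Line 1 (0761.48, Ulador, 3,123 kg, €217,360.80):
Base rate for 0761.48 is 12%.
Origin Ulador qualifies under the Karara–Ulador agreement and 0761.48 is covered: preferential rate 10% applies instead.
The additional-duty order on 0761.48 targets Junica, not Ulador; it does not apply.
Duty = €217,360.80 × 10% = €21,736.08.
Line 2 (3704.97, Junica, 2,742 units, €421,061.52):
Base rate for 3704.97 is 7.5%.
Duty = €421,061.52 × 7.5% = €31,579.61.
Line 3 (2353.63, Junica, 1,120 kg, €153,036.80):
Base rate for 2353.63 is 20.5%.
2353.63 has an FTA preferential rate, but origin Junica is not Ulador; base rate stands.
Additional duty on 2353.63 from Junica: +35.6%. Applied ad valorem rate: 20.5% + 35.6% = 56.1%.
Duty = €153,036.80 × 56.1% = €85,853.64.
Total = €21,736.08 + €31,579.61 + €85,853.64 = €139,169.33.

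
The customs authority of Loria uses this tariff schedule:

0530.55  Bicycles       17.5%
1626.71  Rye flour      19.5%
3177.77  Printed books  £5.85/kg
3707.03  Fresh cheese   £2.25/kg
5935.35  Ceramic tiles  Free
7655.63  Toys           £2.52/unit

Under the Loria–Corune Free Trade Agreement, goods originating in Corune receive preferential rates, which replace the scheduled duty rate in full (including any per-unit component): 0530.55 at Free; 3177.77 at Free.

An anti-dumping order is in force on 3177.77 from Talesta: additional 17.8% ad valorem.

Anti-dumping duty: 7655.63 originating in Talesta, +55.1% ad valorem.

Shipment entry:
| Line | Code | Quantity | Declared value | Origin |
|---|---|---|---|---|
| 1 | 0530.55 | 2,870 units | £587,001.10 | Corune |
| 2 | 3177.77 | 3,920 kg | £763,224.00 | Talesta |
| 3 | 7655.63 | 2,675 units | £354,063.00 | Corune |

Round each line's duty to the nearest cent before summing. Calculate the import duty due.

£165,526.87

Line 1 (0530.55, Corune, 2,870 units, £587,001.10):
Base rate for 0530.55 is 17.5%.
Origin Corune qualifies under the Loria–Corune agreement and 0530.55 is covered: preferential rate Free applies instead.
Duty = £587,001.10 × 0% = £0.00.
Line 2 (3177.77, Talesta, 3,920 kg, £763,224.00):
Base rate for 3177.77 is £5.85/kg.
3177.77 has an FTA preferential rate, but origin Talesta is not Corune; base rate stands.
Additional duty on 3177.77 from Talesta: +17.8% ad valorem. Applied ad valorem rate = 17.8%.
Duty = £763,224.00 × 17.8% + 3,920 × £5.85 = £158,785.87.
Line 3 (7655.63, Corune, 2,675 units, £354,063.00):
Base rate for 7655.63 is £2.52/unit.
Origin Corune is the FTA partner but 7655.63 is not on the preference list; base rate stands.
The additional-duty order on 7655.63 targets Talesta, not Corune; it does not apply.
Duty = 2,675 × £2.52 = £6,741.00.
Total = £0.00 + £158,785.87 + £6,741.00 = £165,526.87.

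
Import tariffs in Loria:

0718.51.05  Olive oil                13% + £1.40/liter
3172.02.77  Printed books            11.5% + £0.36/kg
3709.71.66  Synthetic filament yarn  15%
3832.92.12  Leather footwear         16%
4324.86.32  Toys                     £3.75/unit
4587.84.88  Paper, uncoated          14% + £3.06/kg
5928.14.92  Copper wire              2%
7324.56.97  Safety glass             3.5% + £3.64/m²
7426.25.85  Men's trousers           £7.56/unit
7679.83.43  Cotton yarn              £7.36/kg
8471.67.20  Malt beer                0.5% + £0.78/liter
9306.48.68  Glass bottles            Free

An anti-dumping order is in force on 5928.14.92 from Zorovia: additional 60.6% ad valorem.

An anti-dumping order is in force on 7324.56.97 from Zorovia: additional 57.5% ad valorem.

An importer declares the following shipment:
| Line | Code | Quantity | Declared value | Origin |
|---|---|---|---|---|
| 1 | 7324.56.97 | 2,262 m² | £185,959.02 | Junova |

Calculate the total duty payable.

£14,742.25

Line 1 (7324.56.97, Junova, 2,262 m², £185,959.02):
Base rate for 7324.56.97 is 3.5% + £3.64/m².
The additional-duty order on 7324.56.97 targets Zorovia, not Junova; it does not apply.
Duty = £185,959.02 × 3.5% + 2,262 × £3.64 = £14,742.25.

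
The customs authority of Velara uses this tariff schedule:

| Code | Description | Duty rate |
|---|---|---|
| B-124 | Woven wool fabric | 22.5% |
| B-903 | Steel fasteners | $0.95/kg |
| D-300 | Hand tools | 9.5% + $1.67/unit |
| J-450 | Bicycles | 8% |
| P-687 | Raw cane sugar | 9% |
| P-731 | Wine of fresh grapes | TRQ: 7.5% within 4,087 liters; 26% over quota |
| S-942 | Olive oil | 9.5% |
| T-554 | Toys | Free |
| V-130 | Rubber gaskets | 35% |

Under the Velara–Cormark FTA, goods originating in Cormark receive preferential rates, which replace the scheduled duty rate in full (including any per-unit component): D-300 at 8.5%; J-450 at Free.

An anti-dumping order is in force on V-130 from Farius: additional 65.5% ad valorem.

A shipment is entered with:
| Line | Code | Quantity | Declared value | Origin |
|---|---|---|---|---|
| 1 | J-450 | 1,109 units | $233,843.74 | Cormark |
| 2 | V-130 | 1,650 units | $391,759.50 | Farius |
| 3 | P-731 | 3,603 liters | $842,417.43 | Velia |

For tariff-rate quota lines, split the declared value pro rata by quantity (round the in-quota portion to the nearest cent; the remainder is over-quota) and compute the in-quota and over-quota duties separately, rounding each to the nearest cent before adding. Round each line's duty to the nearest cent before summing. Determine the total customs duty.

Line 1 (J-450, Cormark, 1,109 units, $233,843.74):
Base rate for J-450 is 8%.
Origin Cormark qualifies under the Velara–Cormark agreement and J-450 is covered: preferential rate Free applies instead.
Duty = $233,843.74 × 0% = $0.00.
Line 2 (V-130, Farius, 1,650 units, $391,759.50):
Base rate for V-130 is 35%.
Additional duty on V-130 from Farius: +65.5%. Applied ad valorem rate: 35% + 65.5% = 100.5%.
Duty = $391,759.50 × 100.5% = $393,718.30.
Line 3 (P-731, Velia, 3,603 liters, $842,417.43):
Code P-731 is under a tariff-rate quota (threshold 4,087 liters). Quantity 3,603 liters is within the quota, so the in-quota rate 7.5% applies to the full value.
Duty = $842,417.43 × 7.5% = $63,181.31.
Total = $0.00 + $393,718.30 + $63,181.31 = $456,899.61.

$456,899.61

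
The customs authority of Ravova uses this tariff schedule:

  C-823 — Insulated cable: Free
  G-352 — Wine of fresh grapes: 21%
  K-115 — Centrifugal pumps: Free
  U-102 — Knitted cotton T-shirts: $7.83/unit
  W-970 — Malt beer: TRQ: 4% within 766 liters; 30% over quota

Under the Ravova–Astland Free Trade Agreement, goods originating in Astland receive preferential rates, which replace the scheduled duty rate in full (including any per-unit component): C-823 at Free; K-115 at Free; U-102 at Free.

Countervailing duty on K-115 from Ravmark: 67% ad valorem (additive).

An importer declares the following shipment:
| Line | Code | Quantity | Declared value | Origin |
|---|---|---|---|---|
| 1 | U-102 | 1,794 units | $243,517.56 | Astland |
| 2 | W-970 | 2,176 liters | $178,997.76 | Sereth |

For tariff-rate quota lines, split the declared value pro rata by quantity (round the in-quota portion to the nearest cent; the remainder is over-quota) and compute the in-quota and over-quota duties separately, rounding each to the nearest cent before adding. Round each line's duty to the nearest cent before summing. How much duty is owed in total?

$37,316.43

Line 1 (U-102, Astland, 1,794 units, $243,517.56):
Base rate for U-102 is $7.83/unit.
Origin Astland qualifies under the Ravova–Astland agreement and U-102 is covered: preferential rate Free applies instead.
Duty = $243,517.56 × 0% = $0.00.
Line 2 (W-970, Sereth, 2,176 liters, $178,997.76):
Code W-970 is under a tariff-rate quota (threshold 766 liters). In-quota: 766 liters at 4%; over-quota: 1,410 liters at 30%.
Pro-rata value split: in-quota = $178,997.76 × 766/2,176 = $63,011.16; over-quota = $178,997.76 − $63,011.16 = $115,986.60.
In-quota duty = $63,011.16 × 4% = $2,520.45. Over-quota duty = $115,986.60 × 30% = $34,795.98.
Line duty = $2,520.45 + $34,795.98 = $37,316.43.
Total = $0.00 + $37,316.43 = $37,316.43.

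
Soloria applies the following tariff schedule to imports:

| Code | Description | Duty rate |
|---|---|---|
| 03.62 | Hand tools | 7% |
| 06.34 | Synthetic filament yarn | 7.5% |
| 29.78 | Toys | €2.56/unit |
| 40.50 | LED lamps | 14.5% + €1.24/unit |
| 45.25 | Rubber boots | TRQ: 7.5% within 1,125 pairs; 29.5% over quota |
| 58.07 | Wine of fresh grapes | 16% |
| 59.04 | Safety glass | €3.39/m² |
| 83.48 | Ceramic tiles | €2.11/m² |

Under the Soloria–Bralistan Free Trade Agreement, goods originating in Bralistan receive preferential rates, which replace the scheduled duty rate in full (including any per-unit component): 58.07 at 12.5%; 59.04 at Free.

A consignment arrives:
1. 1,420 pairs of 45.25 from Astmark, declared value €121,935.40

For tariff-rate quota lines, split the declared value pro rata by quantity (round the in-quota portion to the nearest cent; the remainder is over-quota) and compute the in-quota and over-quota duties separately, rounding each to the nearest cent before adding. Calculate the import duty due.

€14,718.12

Line 1 (45.25, Astmark, 1,420 pairs, €121,935.40):
Code 45.25 is under a tariff-rate quota (threshold 1,125 pairs). In-quota: 1,125 pairs at 7.5%; over-quota: 295 pairs at 29.5%.
Pro-rata value split: in-quota = €121,935.40 × 1,125/1,420 = €96,603.75; over-quota = €121,935.40 − €96,603.75 = €25,331.65.
In-quota duty = €96,603.75 × 7.5% = €7,245.28. Over-quota duty = €25,331.65 × 29.5% = €7,472.84.
Line duty = €7,245.28 + €7,472.84 = €14,718.12.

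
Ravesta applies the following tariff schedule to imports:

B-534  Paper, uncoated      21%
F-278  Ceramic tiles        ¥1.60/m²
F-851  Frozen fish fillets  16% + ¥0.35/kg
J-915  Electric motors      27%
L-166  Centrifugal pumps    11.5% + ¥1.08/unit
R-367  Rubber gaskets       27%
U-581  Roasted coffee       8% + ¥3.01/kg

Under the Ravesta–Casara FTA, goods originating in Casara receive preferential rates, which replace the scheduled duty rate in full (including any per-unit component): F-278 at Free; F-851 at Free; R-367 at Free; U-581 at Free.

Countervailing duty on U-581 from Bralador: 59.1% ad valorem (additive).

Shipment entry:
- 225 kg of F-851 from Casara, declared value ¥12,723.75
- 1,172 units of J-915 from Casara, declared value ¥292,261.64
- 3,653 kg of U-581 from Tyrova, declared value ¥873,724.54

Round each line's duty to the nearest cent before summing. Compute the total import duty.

¥159,804.13

Line 1 (F-851, Casara, 225 kg, ¥12,723.75):
Base rate for F-851 is 16% + ¥0.35/kg.
Origin Casara qualifies under the Ravesta–Casara agreement and F-851 is covered: preferential rate Free applies instead.
Duty = ¥12,723.75 × 0% = ¥0.00.
Line 2 (J-915, Casara, 1,172 units, ¥292,261.64):
Base rate for J-915 is 27%.
Origin Casara is the FTA partner but J-915 is not on the preference list; base rate stands.
Duty = ¥292,261.64 × 27% = ¥78,910.64.
Line 3 (U-581, Tyrova, 3,653 kg, ¥873,724.54):
Base rate for U-581 is 8% + ¥3.01/kg.
U-581 has an FTA preferential rate, but origin Tyrova is not Casara; base rate stands.
The additional-duty order on U-581 targets Bralador, not Tyrova; it does not apply.
Duty = ¥873,724.54 × 8% + 3,653 × ¥3.01 = ¥80,893.49.
Total = ¥0.00 + ¥78,910.64 + ¥80,893.49 = ¥159,804.13.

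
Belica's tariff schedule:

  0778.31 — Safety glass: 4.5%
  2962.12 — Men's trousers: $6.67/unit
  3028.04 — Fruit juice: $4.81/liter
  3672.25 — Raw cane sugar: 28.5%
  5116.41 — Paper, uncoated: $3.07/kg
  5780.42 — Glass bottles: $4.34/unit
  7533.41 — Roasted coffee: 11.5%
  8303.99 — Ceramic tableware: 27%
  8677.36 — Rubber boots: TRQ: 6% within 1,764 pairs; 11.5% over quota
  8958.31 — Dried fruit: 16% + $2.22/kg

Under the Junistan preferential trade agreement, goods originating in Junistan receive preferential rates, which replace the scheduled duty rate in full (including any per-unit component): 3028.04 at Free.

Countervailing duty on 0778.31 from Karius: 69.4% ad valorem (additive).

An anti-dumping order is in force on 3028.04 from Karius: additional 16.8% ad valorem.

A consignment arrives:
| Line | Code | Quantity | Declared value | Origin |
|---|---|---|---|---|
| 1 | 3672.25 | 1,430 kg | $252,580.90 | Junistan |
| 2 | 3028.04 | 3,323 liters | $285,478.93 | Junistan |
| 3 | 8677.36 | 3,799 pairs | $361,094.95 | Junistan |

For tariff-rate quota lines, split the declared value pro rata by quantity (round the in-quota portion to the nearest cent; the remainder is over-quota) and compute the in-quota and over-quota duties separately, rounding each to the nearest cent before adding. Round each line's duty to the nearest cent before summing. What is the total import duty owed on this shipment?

Line 1 (3672.25, Junistan, 1,430 kg, $252,580.90):
Base rate for 3672.25 is 28.5%.
Origin Junistan is the FTA partner but 3672.25 is not on the preference list; base rate stands.
Duty = $252,580.90 × 28.5% = $71,985.56.
Line 2 (3028.04, Junistan, 3,323 liters, $285,478.93):
Base rate for 3028.04 is $4.81/liter.
Origin Junistan qualifies under the Belica–Junistan agreement and 3028.04 is covered: preferential rate Free applies instead.
The additional-duty order on 3028.04 targets Karius, not Junistan; it does not apply.
Duty = $285,478.93 × 0% = $0.00.
Line 3 (8677.36, Junistan, 3,799 pairs, $361,094.95):
Code 8677.36 is under a tariff-rate quota (threshold 1,764 pairs). In-quota: 1,764 pairs at 6%; over-quota: 2,035 pairs at 11.5%.
Pro-rata value split: in-quota = $361,094.95 × 1,764/3,799 = $167,668.20; over-quota = $361,094.95 − $167,668.20 = $193,426.75.
In-quota duty = $167,668.20 × 6% = $10,060.09. Over-quota duty = $193,426.75 × 11.5% = $22,244.08.
Line duty = $10,060.09 + $22,244.08 = $32,304.17.
Total = $71,985.56 + $0.00 + $32,304.17 = $104,289.73.

$104,289.73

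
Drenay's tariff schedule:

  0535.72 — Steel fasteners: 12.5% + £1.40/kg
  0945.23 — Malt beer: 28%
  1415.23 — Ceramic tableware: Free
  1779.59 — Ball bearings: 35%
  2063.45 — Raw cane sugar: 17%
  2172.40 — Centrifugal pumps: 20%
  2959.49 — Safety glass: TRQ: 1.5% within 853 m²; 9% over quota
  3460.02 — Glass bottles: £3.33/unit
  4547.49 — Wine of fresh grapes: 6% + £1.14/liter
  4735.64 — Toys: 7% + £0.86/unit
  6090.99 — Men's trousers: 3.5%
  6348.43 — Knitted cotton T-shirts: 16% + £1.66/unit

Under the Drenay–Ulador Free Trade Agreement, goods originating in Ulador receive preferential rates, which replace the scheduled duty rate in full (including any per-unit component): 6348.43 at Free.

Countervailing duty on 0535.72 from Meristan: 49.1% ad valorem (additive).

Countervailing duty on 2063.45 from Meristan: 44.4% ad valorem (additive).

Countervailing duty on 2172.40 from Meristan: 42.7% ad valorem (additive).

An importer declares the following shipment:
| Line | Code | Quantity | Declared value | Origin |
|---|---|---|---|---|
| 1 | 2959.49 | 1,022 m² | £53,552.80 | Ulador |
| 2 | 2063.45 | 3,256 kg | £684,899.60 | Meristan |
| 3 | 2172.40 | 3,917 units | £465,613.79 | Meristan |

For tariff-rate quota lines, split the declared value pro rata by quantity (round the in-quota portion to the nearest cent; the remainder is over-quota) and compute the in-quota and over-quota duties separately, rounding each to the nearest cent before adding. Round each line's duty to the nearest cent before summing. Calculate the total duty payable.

Line 1 (2959.49, Ulador, 1,022 m², £53,552.80):
Code 2959.49 is under a tariff-rate quota (threshold 853 m²). In-quota: 853 m² at 1.5%; over-quota: 169 m² at 9%.
Pro-rata value split: in-quota = £53,552.80 × 853/1,022 = £44,697.20; over-quota = £53,552.80 − £44,697.20 = £8,855.60.
In-quota duty = £44,697.20 × 1.5% = £670.46. Over-quota duty = £8,855.60 × 9% = £797.00.
Line duty = £670.46 + £797.00 = £1,467.46.
Line 2 (2063.45, Meristan, 3,256 kg, £684,899.60):
Base rate for 2063.45 is 17%.
Additional duty on 2063.45 from Meristan: +44.4%. Applied ad valorem rate: 17% + 44.4% = 61.4%.
Duty = £684,899.60 × 61.4% = £420,528.35.
Line 3 (2172.40, Meristan, 3,917 units, £465,613.79):
Base rate for 2172.40 is 20%.
Additional duty on 2172.40 from Meristan: +42.7%. Applied ad valorem rate: 20% + 42.7% = 62.7%.
Duty = £465,613.79 × 62.7% = £291,939.85.
Total = £1,467.46 + £420,528.35 + £291,939.85 = £713,935.66.

£713,935.66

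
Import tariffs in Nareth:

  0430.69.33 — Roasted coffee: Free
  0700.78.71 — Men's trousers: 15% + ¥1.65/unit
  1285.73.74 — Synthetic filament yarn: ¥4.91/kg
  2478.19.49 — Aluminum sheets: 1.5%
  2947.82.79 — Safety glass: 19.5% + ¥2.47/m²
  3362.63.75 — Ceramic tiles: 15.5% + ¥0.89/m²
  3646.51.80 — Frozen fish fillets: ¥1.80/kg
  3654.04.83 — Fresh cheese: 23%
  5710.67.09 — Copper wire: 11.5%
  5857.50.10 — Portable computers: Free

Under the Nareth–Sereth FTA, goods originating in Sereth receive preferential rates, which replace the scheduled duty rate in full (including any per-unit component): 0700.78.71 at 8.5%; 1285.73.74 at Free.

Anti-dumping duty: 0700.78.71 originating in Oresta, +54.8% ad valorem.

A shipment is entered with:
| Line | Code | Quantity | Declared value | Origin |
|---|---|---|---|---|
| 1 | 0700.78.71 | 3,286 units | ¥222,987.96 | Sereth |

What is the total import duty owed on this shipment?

Line 1 (0700.78.71, Sereth, 3,286 units, ¥222,987.96):
Base rate for 0700.78.71 is 15% + ¥1.65/unit.
Origin Sereth qualifies under the Nareth–Sereth agreement and 0700.78.71 is covered: preferential rate 8.5% applies instead.
The additional-duty order on 0700.78.71 targets Oresta, not Sereth; it does not apply.
Duty = ¥222,987.96 × 8.5% = ¥18,953.98.

¥18,953.98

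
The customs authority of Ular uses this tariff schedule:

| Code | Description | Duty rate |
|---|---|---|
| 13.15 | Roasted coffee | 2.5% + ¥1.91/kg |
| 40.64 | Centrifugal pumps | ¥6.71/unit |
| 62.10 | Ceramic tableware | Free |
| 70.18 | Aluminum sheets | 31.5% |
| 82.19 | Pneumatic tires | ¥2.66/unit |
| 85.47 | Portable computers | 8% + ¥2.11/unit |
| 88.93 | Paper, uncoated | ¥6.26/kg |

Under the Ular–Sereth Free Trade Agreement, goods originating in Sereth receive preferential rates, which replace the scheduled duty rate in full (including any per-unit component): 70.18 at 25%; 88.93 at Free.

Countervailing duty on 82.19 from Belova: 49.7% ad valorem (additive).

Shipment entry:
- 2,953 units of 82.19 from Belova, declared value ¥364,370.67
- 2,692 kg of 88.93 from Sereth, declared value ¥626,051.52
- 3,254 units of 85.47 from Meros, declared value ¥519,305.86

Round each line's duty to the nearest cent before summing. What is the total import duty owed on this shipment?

¥237,357.61

Line 1 (82.19, Belova, 2,953 units, ¥364,370.67):
Base rate for 82.19 is ¥2.66/unit.
Additional duty on 82.19 from Belova: +49.7% ad valorem. Applied ad valorem rate = 49.7%.
Duty = ¥364,370.67 × 49.7% + 2,953 × ¥2.66 = ¥188,947.20.
Line 2 (88.93, Sereth, 2,692 kg, ¥626,051.52):
Base rate for 88.93 is ¥6.26/kg.
Origin Sereth qualifies under the Ular–Sereth agreement and 88.93 is covered: preferential rate Free applies instead.
Duty = ¥626,051.52 × 0% = ¥0.00.
Line 3 (85.47, Meros, 3,254 units, ¥519,305.86):
Base rate for 85.47 is 8% + ¥2.11/unit.
Duty = ¥519,305.86 × 8% + 3,254 × ¥2.11 = ¥48,410.41.
Total = ¥188,947.20 + ¥0.00 + ¥48,410.41 = ¥237,357.61.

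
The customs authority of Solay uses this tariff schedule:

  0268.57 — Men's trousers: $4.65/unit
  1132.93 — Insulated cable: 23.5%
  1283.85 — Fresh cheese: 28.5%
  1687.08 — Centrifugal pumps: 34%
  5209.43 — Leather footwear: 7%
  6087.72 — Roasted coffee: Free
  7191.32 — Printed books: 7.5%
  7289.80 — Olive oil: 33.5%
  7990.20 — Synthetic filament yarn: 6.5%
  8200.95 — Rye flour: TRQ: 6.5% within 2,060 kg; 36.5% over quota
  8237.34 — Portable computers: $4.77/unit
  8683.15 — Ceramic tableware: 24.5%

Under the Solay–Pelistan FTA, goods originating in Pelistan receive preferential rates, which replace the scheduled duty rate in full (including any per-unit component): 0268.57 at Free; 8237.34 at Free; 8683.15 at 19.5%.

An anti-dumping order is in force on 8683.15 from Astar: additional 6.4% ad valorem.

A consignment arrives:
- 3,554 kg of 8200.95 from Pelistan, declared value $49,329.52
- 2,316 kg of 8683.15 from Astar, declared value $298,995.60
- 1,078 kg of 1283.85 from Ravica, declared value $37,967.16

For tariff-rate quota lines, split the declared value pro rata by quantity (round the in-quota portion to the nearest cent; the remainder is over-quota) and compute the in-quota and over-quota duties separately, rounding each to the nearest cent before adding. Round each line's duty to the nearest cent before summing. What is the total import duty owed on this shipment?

Line 1 (8200.95, Pelistan, 3,554 kg, $49,329.52):
Code 8200.95 is under a tariff-rate quota (threshold 2,060 kg). In-quota: 2,060 kg at 6.5%; over-quota: 1,494 kg at 36.5%.
Pro-rata value split: in-quota = $49,329.52 × 2,060/3,554 = $28,592.80; over-quota = $49,329.52 − $28,592.80 = $20,736.72.
In-quota duty = $28,592.80 × 6.5% = $1,858.53. Over-quota duty = $20,736.72 × 36.5% = $7,568.90.
Line duty = $1,858.53 + $7,568.90 = $9,427.43.
Line 2 (8683.15, Astar, 2,316 kg, $298,995.60):
Base rate for 8683.15 is 24.5%.
8683.15 has an FTA preferential rate, but origin Astar is not Pelistan; base rate stands.
Additional duty on 8683.15 from Astar: +6.4%. Applied ad valorem rate: 24.5% + 6.4% = 30.9%.
Duty = $298,995.60 × 30.9% = $92,389.64.
Line 3 (1283.85, Ravica, 1,078 kg, $37,967.16):
Base rate for 1283.85 is 28.5%.
Duty = $37,967.16 × 28.5% = $10,820.64.
Total = $9,427.43 + $92,389.64 + $10,820.64 = $112,637.71.

$112,637.71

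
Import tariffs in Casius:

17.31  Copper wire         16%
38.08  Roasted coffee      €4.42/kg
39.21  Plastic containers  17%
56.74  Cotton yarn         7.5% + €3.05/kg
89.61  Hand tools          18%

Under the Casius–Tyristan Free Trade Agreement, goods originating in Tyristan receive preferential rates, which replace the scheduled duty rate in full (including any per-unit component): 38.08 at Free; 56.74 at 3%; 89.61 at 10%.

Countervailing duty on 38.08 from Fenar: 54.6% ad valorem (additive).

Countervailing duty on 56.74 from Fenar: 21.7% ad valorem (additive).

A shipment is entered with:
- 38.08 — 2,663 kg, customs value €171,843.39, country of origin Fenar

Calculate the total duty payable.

Line 1 (38.08, Fenar, 2,663 kg, €171,843.39):
Base rate for 38.08 is €4.42/kg.
38.08 has an FTA preferential rate, but origin Fenar is not Tyristan; base rate stands.
Additional duty on 38.08 from Fenar: +54.6% ad valorem. Applied ad valorem rate = 54.6%.
Duty = €171,843.39 × 54.6% + 2,663 × €4.42 = €105,596.95.

€105,596.95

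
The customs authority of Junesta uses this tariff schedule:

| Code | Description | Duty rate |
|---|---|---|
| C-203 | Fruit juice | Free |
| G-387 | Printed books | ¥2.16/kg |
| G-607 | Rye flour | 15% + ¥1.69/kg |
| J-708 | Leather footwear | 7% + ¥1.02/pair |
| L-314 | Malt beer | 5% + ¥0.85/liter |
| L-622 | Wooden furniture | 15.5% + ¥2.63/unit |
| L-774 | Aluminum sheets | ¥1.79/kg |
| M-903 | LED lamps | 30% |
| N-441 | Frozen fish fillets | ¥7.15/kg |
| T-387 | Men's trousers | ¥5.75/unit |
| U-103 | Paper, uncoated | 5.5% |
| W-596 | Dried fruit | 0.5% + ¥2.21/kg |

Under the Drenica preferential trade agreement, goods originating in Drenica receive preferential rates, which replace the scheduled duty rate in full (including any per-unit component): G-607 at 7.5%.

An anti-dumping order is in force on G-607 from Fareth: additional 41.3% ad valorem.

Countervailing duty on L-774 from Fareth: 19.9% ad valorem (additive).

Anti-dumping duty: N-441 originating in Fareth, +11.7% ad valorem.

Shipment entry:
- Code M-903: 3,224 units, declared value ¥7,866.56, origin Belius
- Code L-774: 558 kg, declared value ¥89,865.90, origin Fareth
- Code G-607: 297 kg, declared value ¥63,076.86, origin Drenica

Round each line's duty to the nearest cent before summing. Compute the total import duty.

Line 1 (M-903, Belius, 3,224 units, ¥7,866.56):
Base rate for M-903 is 30%.
Duty = ¥7,866.56 × 30% = ¥2,359.97.
Line 2 (L-774, Fareth, 558 kg, ¥89,865.90):
Base rate for L-774 is ¥1.79/kg.
Additional duty on L-774 from Fareth: +19.9% ad valorem. Applied ad valorem rate = 19.9%.
Duty = ¥89,865.90 × 19.9% + 558 × ¥1.79 = ¥18,882.13.
Line 3 (G-607, Drenica, 297 kg, ¥63,076.86):
Base rate for G-607 is 15% + ¥1.69/kg.
Origin Drenica qualifies under the Junesta–Drenica agreement and G-607 is covered: preferential rate 7.5% applies instead.
The additional-duty order on G-607 targets Fareth, not Drenica; it does not apply.
Duty = ¥63,076.86 × 7.5% = ¥4,730.76.
Total = ¥2,359.97 + ¥18,882.13 + ¥4,730.76 = ¥25,972.86.

¥25,972.86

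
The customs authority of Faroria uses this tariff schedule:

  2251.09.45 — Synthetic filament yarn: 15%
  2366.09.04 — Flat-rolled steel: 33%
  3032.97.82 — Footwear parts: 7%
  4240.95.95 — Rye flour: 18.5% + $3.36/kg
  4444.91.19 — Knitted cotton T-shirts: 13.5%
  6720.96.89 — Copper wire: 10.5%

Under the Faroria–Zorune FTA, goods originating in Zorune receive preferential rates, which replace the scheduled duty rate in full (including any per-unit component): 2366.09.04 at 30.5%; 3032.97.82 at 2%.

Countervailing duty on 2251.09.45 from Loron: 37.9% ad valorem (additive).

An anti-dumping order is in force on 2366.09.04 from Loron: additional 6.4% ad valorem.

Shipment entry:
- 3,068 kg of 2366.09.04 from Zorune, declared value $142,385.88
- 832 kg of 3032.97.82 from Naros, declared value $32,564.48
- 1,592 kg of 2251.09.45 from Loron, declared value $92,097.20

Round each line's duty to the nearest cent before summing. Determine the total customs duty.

$94,426.62

Line 1 (2366.09.04, Zorune, 3,068 kg, $142,385.88):
Base rate for 2366.09.04 is 33%.
Origin Zorune qualifies under the Faroria–Zorune agreement and 2366.09.04 is covered: preferential rate 30.5% applies instead.
The additional-duty order on 2366.09.04 targets Loron, not Zorune; it does not apply.
Duty = $142,385.88 × 30.5% = $43,427.69.
Line 2 (3032.97.82, Naros, 832 kg, $32,564.48):
Base rate for 3032.97.82 is 7%.
3032.97.82 has an FTA preferential rate, but origin Naros is not Zorune; base rate stands.
Duty = $32,564.48 × 7% = $2,279.51.
Line 3 (2251.09.45, Loron, 1,592 kg, $92,097.20):
Base rate for 2251.09.45 is 15%.
Additional duty on 2251.09.45 from Loron: +37.9%. Applied ad valorem rate: 15% + 37.9% = 52.9%.
Duty = $92,097.20 × 52.9% = $48,719.42.
Total = $43,427.69 + $2,279.51 + $48,719.42 = $94,426.62.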